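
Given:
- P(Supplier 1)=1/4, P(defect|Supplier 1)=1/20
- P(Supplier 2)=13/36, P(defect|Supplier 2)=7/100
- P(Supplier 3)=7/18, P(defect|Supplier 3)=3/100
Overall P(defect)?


P(B) = Σ P(B|Aᵢ)×P(Aᵢ)
  1/20×1/4 = 1/80
  7/100×13/36 = 91/3600
  3/100×7/18 = 7/600
Sum = 89/1800

P(defect) = 89/1800 ≈ 4.94%


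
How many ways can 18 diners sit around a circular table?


Circular arrangements of 18 distinct objects: fix one position to break rotational symmetry.
(n-1)! = 17! = 355687428096000

355687428096000


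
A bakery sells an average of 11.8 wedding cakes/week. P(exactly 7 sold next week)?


Poisson(λ=11.8): P(X=7) = e^(-λ)×λ^k/k!
= e^(-11.8) × 11.8^7 / 7!
≈ 7.504557915e-06 × 31854739.0057 / 5040 ≈ 0.047432

P(X=7) ≈ 0.047432 ≈ 4.74%


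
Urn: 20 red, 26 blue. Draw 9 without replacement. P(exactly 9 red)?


Hypergeometric: C(20,9)×C(26,0)/C(46,9)
= 167960×1/1101716330 = 68/446039

P(X=9) = 68/446039 ≈ 0.02%


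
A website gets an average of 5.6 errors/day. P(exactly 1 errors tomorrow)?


Poisson(λ=5.6): P(X=1) = e^(-λ)×λ^k/k!
= e^(-5.6) × 5.6^1 / 1!
≈ 0.003697863716 × 5.6 / 1 ≈ 0.020708

P(X=1) ≈ 0.020708 ≈ 2.07%


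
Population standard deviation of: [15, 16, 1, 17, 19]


Mean = 68/5
  (15-68/5)²=49/25
  (16-68/5)²=144/25
  (1-68/5)²=3969/25
  (17-68/5)²=289/25
  (19-68/5)²=729/25
Σ(x-μ)² = 1036/5
σ² = (1036/5)/5 = 1036/25

σ = √(1036/25) ≈ 6.4374


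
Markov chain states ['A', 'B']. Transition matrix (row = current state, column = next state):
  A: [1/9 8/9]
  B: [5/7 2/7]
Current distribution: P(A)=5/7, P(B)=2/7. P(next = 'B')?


P(next=B) = Σᵢ P(now=i)×P(i→B)
= 5/7×8/9 + 2/7×2/7
= 40/63 + 4/49 = 316/441

P = 316/441 ≈ 0.7166


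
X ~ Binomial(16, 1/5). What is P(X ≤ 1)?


P(X ≤ 1) = Σ P(X=i) for i=0..1
P(X=0) = 4294967296/152587890625
P(X=1) = 17179869184/152587890625
Sum = 4294967296/30517578125

P(X ≤ 1) = 4294967296/30517578125 ≈ 14.07%


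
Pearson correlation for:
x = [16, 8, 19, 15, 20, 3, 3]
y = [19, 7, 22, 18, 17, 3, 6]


n=7, Σx=84, Σy=92, Σxy=1415, Σx²=1324, Σy²=1552
r = (7×1415 - 84×92)/√((7×1324 - 84²)(7×1552 - 92²))
= 2177/√(2212×2400) = 2177/√5308800 ≈ 2177/2304.0833 ≈ 0.9448

r ≈ 0.9448


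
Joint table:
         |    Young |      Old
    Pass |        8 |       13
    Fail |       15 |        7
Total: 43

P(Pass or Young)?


P(Pass∨Young) = P(Pass) + P(Young) - P(Pass∧Young)
= (21 + 23 - 8)/43 = 36/43

P = 36/43 ≈ 83.72%


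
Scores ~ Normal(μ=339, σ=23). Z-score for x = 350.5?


z = (x - μ)/σ = (350.5 - 339)/23 = 0.5

z = 0.5


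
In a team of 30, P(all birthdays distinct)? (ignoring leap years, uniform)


P(all different) = Π(365-i)/365 for i=0..29
= (365/365)×(364/365)×...×(336/365)
= 0.293684

P ≈ 0.2937 ≈ 29.37%


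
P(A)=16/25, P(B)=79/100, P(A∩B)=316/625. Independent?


P(A)×P(B) = 316/625
P(A∩B) = 316/625
Equal ✓ → Independent

Yes, independent


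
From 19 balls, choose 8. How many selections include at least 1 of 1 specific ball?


Complement: C(19,8) - C(18,8) = 75582 - 43758 = 31824

31824


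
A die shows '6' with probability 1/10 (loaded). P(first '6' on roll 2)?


Geometric: P(X=2) = (1-p)^(k-1)×p = (9/10)^1×1/10 = 9/100

P(X=2) = 9/100 ≈ 9.00%


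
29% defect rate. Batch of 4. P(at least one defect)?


P(all good) = (71/100)^4 = 25411681/100000000
P(≥1 defect) = 74588319/100000000

P = 74588319/100000000 ≈ 74.59%


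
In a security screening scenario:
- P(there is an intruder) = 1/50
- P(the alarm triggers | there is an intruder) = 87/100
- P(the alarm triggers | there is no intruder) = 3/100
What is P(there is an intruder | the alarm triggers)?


Using Bayes' theorem:
P(A|B) = P(B|A)·P(A) / P(B)

P(the alarm triggers) = 87/100 × 1/50 + 3/100 × 49/50
= 87/5000 + 147/5000 = 117/2500

P(there is an intruder|the alarm triggers) = (87/5000) / (117/2500) = 29/78

P(there is an intruder|the alarm triggers) = 29/78 ≈ 37.18%


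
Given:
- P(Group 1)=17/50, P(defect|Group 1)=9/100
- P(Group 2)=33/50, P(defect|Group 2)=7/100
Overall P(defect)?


P(B) = Σ P(B|Aᵢ)×P(Aᵢ)
  9/100×17/50 = 153/5000
  7/100×33/50 = 231/5000
Sum = 48/625

P(defect) = 48/625 ≈ 7.68%


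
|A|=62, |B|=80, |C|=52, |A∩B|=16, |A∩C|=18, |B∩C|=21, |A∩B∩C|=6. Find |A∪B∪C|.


|A∪B∪C| = 62+80+52-16-18-21+6 = 145

|A∪B∪C| = 145


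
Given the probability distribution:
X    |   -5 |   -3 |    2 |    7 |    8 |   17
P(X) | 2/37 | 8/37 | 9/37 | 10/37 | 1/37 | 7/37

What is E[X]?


E[X] = Σ x·P(X=x)
= (-5)×(2/37) + (-3)×(8/37) + (2)×(9/37) + (7)×(10/37) + (8)×(1/37) + (17)×(7/37)
= 181/37

E[X] = 181/37


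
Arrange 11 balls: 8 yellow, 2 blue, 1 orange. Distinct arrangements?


11!/(8!×2!×1!) = 495

495


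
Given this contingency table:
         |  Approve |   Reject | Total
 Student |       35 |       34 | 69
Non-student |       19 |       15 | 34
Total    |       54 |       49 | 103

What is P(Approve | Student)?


P(Approve | Student) = 35/(35+34) = 35/69

P(Approve|Student) = 35/69 ≈ 50.72%


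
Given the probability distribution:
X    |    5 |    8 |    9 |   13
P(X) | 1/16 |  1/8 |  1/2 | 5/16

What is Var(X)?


E[X] = 79/8
E[X²] = 823/8
Var(X) = E[X²] - (E[X])² = 823/8 - 6241/64 = 343/64

Var(X) = 343/64 ≈ 5.3594


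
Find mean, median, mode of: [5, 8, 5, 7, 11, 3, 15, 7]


Sorted: [3, 5, 5, 7, 7, 8, 11, 15]
Mean = 61/8
Median = 7
Freq: {5: 2, 8: 1, 7: 2, 11: 1, 3: 1, 15: 1}
Mode: [5, 7]

Mean=61/8, Median=7, Mode=[5, 7]


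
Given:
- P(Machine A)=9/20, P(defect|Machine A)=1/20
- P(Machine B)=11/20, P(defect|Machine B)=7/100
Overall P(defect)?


P(B) = Σ P(B|Aᵢ)×P(Aᵢ)
  1/20×9/20 = 9/400
  7/100×11/20 = 77/2000
Sum = 61/1000

P(defect) = 61/1000 ≈ 6.10%


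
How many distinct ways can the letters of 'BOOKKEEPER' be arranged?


Letters: 10, freq: {'B': 1, 'O': 2, 'K': 2, 'E': 3, 'P': 1, 'R': 1}
10!/(1!×2!×2!×3!×1!×1!) = 3628800/24 = 151200

151200


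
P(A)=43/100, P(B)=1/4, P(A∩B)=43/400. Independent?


P(A)×P(B) = 43/400
P(A∩B) = 43/400
Equal ✓ → Independent

Yes, independent


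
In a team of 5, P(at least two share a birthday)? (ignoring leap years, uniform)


P(all different) = Π(365-i)/365 for i=0..4
= 0.972864
P(match) = 1 - 0.972864 = 0.027136

P ≈ 0.0271 ≈ 2.71%


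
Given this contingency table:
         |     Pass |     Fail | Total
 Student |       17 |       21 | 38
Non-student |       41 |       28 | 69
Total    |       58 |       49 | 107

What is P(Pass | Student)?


P(Pass | Student) = 17/(17+21) = 17/38

P(Pass|Student) = 17/38 ≈ 44.74%


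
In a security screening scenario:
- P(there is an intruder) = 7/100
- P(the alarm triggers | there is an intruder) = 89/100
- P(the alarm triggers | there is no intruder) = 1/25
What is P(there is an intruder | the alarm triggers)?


Using Bayes' theorem:
P(A|B) = P(B|A)·P(A) / P(B)

P(the alarm triggers) = 89/100 × 7/100 + 1/25 × 93/100
= 623/10000 + 93/2500 = 199/2000

P(there is an intruder|the alarm triggers) = (623/10000) / (199/2000) = 623/995

P(there is an intruder|the alarm triggers) = 623/995 ≈ 62.61%


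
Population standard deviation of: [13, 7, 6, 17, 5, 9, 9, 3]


Mean = 69/8
  (13-69/8)²=1225/64
  (7-69/8)²=169/64
  (6-69/8)²=441/64
  (17-69/8)²=4489/64
  (5-69/8)²=841/64
  (9-69/8)²=9/64
  (9-69/8)²=9/64
  (3-69/8)²=2025/64
Σ(x-μ)² = 1151/8
σ² = (1151/8)/8 = 1151/64

σ = √(1151/64) ≈ 4.2408


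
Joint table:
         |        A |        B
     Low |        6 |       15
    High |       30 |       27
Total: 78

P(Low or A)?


P(Low∨A) = P(Low) + P(A) - P(Low∧A)
= (21 + 36 - 6)/78 = 51/78 = 17/26

P = 17/26 ≈ 65.38%


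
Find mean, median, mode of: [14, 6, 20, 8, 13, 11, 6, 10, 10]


Sorted: [6, 6, 8, 10, 10, 11, 13, 14, 20]
Mean = 98/9
Median = 10
Freq: {14: 1, 6: 2, 20: 1, 8: 1, 13: 1, 11: 1, 10: 2}
Mode: [6, 10]

Mean=98/9, Median=10, Mode=[6, 10]


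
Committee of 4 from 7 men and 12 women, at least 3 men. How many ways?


Count by #men:
  3M,1W: C(7,3)×C(12,1)=420
  4M,0W: C(7,4)×C(12,0)=35
Total = 455

455


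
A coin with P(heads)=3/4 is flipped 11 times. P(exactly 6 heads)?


Binomial: P(X=6) = C(11,6)×p^6×(1-p)^5
= 462 × 729/4096 × 1/1024 = 168399/2097152

P(X=6) = 168399/2097152 ≈ 8.03%


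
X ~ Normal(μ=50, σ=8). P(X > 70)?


z = (70-50)/8 = 2.5
P(X > 70) = 1 - P(Z ≤ 2.5) = 1 - 0.9938 = 0.0062

P(X > 70) ≈ 0.0062


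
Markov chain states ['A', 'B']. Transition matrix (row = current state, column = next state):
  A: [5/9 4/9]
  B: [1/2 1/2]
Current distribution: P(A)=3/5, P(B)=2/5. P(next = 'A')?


P(next=A) = Σᵢ P(now=i)×P(i→A)
= 3/5×5/9 + 2/5×1/2
= 1/3 + 1/5 = 8/15

P = 8/15 ≈ 0.5333


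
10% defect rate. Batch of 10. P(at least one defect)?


P(all good) = (9/10)^10 = 3486784401/10000000000
P(≥1 defect) = 6513215599/10000000000

P = 6513215599/10000000000 ≈ 65.13%


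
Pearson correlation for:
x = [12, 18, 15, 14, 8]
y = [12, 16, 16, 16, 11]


n=5, Σx=67, Σy=71, Σxy=984, Σx²=953, Σy²=1033
r = (5×984 - 67×71)/√((5×953 - 67²)(5×1033 - 71²))
= 163/√(276×124) = 163/√34224 ≈ 163/184.9973 ≈ 0.8811

r ≈ 0.8811


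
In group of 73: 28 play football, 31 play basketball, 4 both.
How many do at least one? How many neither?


|A∪B| = 28+31-4 = 55
Neither = 73-55 = 18

At least one: 55; Neither: 18


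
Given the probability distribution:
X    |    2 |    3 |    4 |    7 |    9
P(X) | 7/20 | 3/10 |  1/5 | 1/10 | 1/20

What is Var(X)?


E[X] = 71/20
E[X²] = 65/4
Var(X) = E[X²] - (E[X])² = 65/4 - 5041/400 = 1459/400

Var(X) = 1459/400 ≈ 3.6475


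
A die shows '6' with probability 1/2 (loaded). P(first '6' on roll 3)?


Geometric: P(X=3) = (1-p)^(k-1)×p = (1/2)^2×1/2 = 1/8

P(X=3) = 1/8 ≈ 12.50%


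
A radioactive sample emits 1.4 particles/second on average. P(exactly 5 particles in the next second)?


Poisson(λ=1.4): P(X=5) = e^(-λ)×λ^k/k!
= e^(-1.4) × 1.4^5 / 5!
≈ 0.2465969639 × 5.37824 / 120 ≈ 0.011052

P(X=5) ≈ 0.011052 ≈ 1.11%


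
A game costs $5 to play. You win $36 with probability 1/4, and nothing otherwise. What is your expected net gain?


E[gain] = (36-5)×1/4 + (-5)×3/4
= 31/4 - 15/4 = 4

Expected net gain = $4 ≈ $4.00


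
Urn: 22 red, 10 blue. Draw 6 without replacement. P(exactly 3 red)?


Hypergeometric: C(22,3)×C(10,3)/C(32,6)
= 1540×120/906192 = 550/2697

P(X=3) = 550/2697 ≈ 20.39%


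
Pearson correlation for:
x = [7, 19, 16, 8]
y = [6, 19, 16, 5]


n=4, Σx=50, Σy=46, Σxy=699, Σx²=730, Σy²=678
r = (4×699 - 50×46)/√((4×730 - 50²)(4×678 - 46²))
= 496/√(420×596) = 496/√250320 ≈ 496/500.3199 ≈ 0.9914

r ≈ 0.9914


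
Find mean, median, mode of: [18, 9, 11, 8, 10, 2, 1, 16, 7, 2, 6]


Sorted: [1, 2, 2, 6, 7, 8, 9, 10, 11, 16, 18]
Mean = 90/11
Median = 8
Freq: {18: 1, 9: 1, 11: 1, 8: 1, 10: 1, 2: 2, 1: 1, 16: 1, 7: 1, 6: 1}
Mode: [2]

Mean=90/11, Median=8, Mode=2


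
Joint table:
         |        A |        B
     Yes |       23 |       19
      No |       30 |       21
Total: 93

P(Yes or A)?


P(Yes∨A) = P(Yes) + P(A) - P(Yes∧A)
= (42 + 53 - 23)/93 = 72/93 = 24/31

P = 24/31 ≈ 77.42%


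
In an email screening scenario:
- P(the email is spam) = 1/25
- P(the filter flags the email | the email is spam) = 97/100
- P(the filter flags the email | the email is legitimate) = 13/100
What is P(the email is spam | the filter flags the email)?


Using Bayes' theorem:
P(A|B) = P(B|A)·P(A) / P(B)

P(the filter flags the email) = 97/100 × 1/25 + 13/100 × 24/25
= 97/2500 + 78/625 = 409/2500

P(the email is spam|the filter flags the email) = (97/2500) / (409/2500) = 97/409

P(the email is spam|the filter flags the email) = 97/409 ≈ 23.72%


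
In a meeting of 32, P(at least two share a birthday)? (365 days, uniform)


P(all different) = Π(365-i)/365 for i=0..31
= 0.246652
P(match) = 1 - 0.246652 = 0.753348

P ≈ 0.7533 ≈ 75.33%


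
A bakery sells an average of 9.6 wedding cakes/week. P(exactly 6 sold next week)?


Poisson(λ=9.6): P(X=6) = e^(-λ)×λ^k/k!
= e^(-9.6) × 9.6^6 / 6!
≈ 6.772873649e-05 × 782757.789696 / 720 ≈ 0.073632

P(X=6) ≈ 0.073632 ≈ 7.36%


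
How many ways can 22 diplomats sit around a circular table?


Circular arrangements of 22 distinct objects: fix one position to break rotational symmetry.
(n-1)! = 21! = 51090942171709440000

51090942171709440000


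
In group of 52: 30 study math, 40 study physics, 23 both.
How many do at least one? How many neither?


|A∪B| = 30+40-23 = 47
Neither = 52-47 = 5

At least one: 47; Neither: 5


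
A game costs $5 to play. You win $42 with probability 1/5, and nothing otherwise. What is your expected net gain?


E[gain] = (42-5)×1/5 + (-5)×4/5
= 37/5 - 4 = 17/5

Expected net gain = $17/5 ≈ $3.40


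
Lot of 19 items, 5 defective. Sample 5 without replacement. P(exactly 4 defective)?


Hypergeometric: C(5,4)×C(14,1)/C(19,5)
= 5×14/11628 = 35/5814

P(X=4) = 35/5814 ≈ 0.60%


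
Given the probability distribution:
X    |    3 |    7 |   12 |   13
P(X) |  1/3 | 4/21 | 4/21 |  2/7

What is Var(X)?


E[X] = 25/3
E[X²] = 1849/21
Var(X) = E[X²] - (E[X])² = 1849/21 - 625/9 = 1172/63

Var(X) = 1172/63 ≈ 18.6032


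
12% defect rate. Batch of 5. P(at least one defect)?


P(all good) = (22/25)^5 = 5153632/9765625
P(≥1 defect) = 4611993/9765625

P = 4611993/9765625 ≈ 47.23%


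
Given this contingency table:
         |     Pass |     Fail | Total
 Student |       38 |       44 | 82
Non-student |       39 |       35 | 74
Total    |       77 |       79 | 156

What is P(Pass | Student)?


P(Pass | Student) = 38/(38+44) = 38/82 = 19/41

P(Pass|Student) = 19/41 ≈ 46.34%


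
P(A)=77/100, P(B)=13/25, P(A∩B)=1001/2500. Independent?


P(A)×P(B) = 1001/2500
P(A∩B) = 1001/2500
Equal ✓ → Independent

Yes, independent


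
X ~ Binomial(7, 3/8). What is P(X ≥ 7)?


P(X ≥ 7) = Σ P(X=i) for i=7..7
P(X=7) = 2187/2097152
Sum = 2187/2097152

P(X ≥ 7) = 2187/2097152 ≈ 0.10%


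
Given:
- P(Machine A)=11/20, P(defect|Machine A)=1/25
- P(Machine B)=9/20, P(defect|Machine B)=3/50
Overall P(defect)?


P(B) = Σ P(B|Aᵢ)×P(Aᵢ)
  1/25×11/20 = 11/500
  3/50×9/20 = 27/1000
Sum = 49/1000

P(defect) = 49/1000 ≈ 4.90%


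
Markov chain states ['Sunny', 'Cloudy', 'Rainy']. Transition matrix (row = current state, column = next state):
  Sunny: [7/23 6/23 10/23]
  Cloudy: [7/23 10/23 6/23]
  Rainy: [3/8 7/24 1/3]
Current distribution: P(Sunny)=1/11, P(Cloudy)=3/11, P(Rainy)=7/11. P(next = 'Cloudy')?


P(next=Cloudy) = Σᵢ P(now=i)×P(i→Cloudy)
= 1/11×6/23 + 3/11×10/23 + 7/11×7/24
= 6/253 + 30/253 + 49/264 = 181/552

P = 181/552 ≈ 0.3279


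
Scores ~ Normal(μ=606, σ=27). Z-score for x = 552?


z = (x - μ)/σ = (552 - 606)/27 = -2.0

z = -2.0


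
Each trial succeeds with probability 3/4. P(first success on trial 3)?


Geometric: P(X=3) = (1-p)^(k-1)×p = (1/4)^2×3/4 = 3/64

P(X=3) = 3/64 ≈ 4.69%


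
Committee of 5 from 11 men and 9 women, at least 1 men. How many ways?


Count by #men:
  1M,4W: C(11,1)×C(9,4)=1386
  2M,3W: C(11,2)×C(9,3)=4620
  3M,2W: C(11,3)×C(9,2)=5940
  4M,1W: C(11,4)×C(9,1)=2970
  5M,0W: C(11,5)×C(9,0)=462
Total = 15378

15378


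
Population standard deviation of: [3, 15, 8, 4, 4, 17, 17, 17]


Mean = 85/8
  (3-85/8)²=3721/64
  (15-85/8)²=1225/64
  (8-85/8)²=441/64
  (4-85/8)²=2809/64
  (4-85/8)²=2809/64
  (17-85/8)²=2601/64
  (17-85/8)²=2601/64
  (17-85/8)²=2601/64
Σ(x-μ)² = 2351/8
σ² = (2351/8)/8 = 2351/64

σ = √(2351/64) ≈ 6.0609


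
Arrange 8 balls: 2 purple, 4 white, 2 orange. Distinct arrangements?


8!/(2!×4!×2!) = 420

420


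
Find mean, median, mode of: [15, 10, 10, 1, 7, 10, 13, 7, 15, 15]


Sorted: [1, 7, 7, 10, 10, 10, 13, 15, 15, 15]
Mean = 103/10
Median = 10
Freq: {15: 3, 10: 3, 1: 1, 7: 2, 13: 1}
Mode: [10, 15]

Mean=103/10, Median=10, Mode=[10, 15]


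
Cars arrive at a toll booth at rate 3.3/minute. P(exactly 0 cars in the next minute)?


Poisson(λ=3.3): P(X=0) = e^(-λ)×λ^k/k!
= e^(-3.3) × 3.3^0 / 0!
≈ 0.0368831674 × 1 / 1 ≈ 0.036883

P(X=0) ≈ 0.036883 ≈ 3.69%


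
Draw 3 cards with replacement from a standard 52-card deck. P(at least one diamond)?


P(not a diamond) = 39/52 = 3/4
P(none in 3 draws) = (3/4)^3 = 27/64
P(≥1 diamond) = 1 - 27/64 = 37/64

P = 37/64 ≈ 57.81%


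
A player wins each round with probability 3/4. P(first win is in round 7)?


Geometric: P(X=7) = (1-p)^(k-1)×p = (1/4)^6×3/4 = 3/16384

P(X=7) = 3/16384 ≈ 0.02%


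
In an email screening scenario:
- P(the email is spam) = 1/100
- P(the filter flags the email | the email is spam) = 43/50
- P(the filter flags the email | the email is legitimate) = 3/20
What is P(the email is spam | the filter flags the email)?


Using Bayes' theorem:
P(A|B) = P(B|A)·P(A) / P(B)

P(the filter flags the email) = 43/50 × 1/100 + 3/20 × 99/100
= 43/5000 + 297/2000 = 1571/10000

P(the email is spam|the filter flags the email) = (43/5000) / (1571/10000) = 86/1571

P(the email is spam|the filter flags the email) = 86/1571 ≈ 5.47%


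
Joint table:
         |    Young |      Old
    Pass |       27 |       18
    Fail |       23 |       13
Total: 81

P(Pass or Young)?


P(Pass∨Young) = P(Pass) + P(Young) - P(Pass∧Young)
= (45 + 50 - 27)/81 = 68/81

P = 68/81 ≈ 83.95%


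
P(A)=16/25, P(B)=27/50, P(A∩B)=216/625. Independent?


P(A)×P(B) = 216/625
P(A∩B) = 216/625
Equal ✓ → Independent

Yes, independent


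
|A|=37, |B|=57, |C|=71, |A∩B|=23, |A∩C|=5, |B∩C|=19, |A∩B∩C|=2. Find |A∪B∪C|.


|A∪B∪C| = 37+57+71-23-5-19+2 = 120

|A∪B∪C| = 120


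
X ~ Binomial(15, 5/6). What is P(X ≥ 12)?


P(X ≥ 12) = Σ P(X=i) for i=12..15
P(X=12) = 111083984375/470184984576
P(X=13) = 42724609375/156728328192
P(X=14) = 30517578125/156728328192
P(X=15) = 30517578125/470184984576
Sum = 45166015625/58773123072

P(X ≥ 12) = 45166015625/58773123072 ≈ 76.85%


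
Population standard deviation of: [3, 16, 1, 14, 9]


Mean = 43/5
  (3-43/5)²=784/25
  (16-43/5)²=1369/25
  (1-43/5)²=1444/25
  (14-43/5)²=729/25
  (9-43/5)²=4/25
Σ(x-μ)² = 866/5
σ² = (866/5)/5 = 866/25

σ = √(866/25) ≈ 5.8856


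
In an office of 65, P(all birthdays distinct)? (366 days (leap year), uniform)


P(all different) = Π(366-i)/366 for i=0..64
= (366/366)×(365/366)×...×(302/366)
= 0.002358

P ≈ 0.0024 ≈ 0.24%


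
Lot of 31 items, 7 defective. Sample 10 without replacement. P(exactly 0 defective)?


Hypergeometric: C(7,0)×C(24,10)/C(31,10)
= 1×1961256/44352165 = 2584/58435

P(X=0) = 2584/58435 ≈ 4.42%


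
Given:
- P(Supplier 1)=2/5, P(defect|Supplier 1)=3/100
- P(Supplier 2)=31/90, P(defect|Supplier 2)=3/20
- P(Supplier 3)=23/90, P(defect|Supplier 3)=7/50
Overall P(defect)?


P(B) = Σ P(B|Aᵢ)×P(Aᵢ)
  3/100×2/5 = 3/250
  3/20×31/90 = 31/600
  7/50×23/90 = 161/4500
Sum = 179/1800

P(defect) = 179/1800 ≈ 9.94%


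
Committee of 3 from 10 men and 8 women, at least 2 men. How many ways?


Count by #men:
  2M,1W: C(10,2)×C(8,1)=360
  3M,0W: C(10,3)×C(8,0)=120
Total = 480

480


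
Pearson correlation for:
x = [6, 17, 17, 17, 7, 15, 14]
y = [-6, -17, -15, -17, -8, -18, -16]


n=7, Σx=93, Σy=-97, Σxy=-1419, Σx²=1373, Σy²=1483
r = (7×(-1419) - 93×(-97))/√((7×1373 - 93²)(7×1483 - (-97)²))
= -912/√(962×972) = -912/√935064 ≈ -912/966.9871 ≈ -0.9431

r ≈ -0.9431


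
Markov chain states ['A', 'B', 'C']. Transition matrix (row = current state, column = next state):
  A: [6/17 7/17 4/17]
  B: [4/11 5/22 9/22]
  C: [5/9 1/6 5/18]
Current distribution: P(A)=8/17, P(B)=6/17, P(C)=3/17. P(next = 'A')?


P(next=A) = Σᵢ P(now=i)×P(i→A)
= 8/17×6/17 + 6/17×4/11 + 3/17×5/9
= 48/289 + 24/187 + 5/51 = 3743/9537

P = 3743/9537 ≈ 0.3925


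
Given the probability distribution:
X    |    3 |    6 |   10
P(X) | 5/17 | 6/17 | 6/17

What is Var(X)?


E[X] = 111/17
E[X²] = 861/17
Var(X) = E[X²] - (E[X])² = 861/17 - 12321/289 = 2316/289

Var(X) = 2316/289 ≈ 8.0138


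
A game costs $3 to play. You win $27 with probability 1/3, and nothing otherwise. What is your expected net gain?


E[gain] = (27-3)×1/3 + (-3)×2/3
= 8 - 2 = 6

Expected net gain = $6 ≈ $6.00


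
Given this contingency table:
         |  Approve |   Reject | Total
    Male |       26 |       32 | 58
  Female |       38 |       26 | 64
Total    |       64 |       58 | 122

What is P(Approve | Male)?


P(Approve | Male) = 26/(26+32) = 26/58 = 13/29

P(Approve|Male) = 13/29 ≈ 44.83%


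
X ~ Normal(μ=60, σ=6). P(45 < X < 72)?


z₁=(45-60)/6=-2.5, z₂=(72-60)/6=2.0
P = Φ(2.0) - Φ(-2.5) = 0.977250 - 0.006210 = 0.971040 ≈ 0.9710

P(45 < X < 72) ≈ 0.9710


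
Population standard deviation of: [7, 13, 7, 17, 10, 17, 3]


Mean = 74/7
  (7-74/7)²=625/49
  (13-74/7)²=289/49
  (7-74/7)²=625/49
  (17-74/7)²=2025/49
  (10-74/7)²=16/49
  (17-74/7)²=2025/49
  (3-74/7)²=2809/49
Σ(x-μ)² = 1202/7
σ² = (1202/7)/7 = 1202/49

σ = √(1202/49) ≈ 4.9528


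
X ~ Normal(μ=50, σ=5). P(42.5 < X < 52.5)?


z₁=(42.5-50)/5=-1.5, z₂=(52.5-50)/5=0.5
P = Φ(0.5) - Φ(-1.5) = 0.691462 - 0.066807 = 0.624655 ≈ 0.6247

P(42.5 < X < 52.5) ≈ 0.6247


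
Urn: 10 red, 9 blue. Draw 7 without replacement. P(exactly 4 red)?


Hypergeometric: C(10,4)×C(9,3)/C(19,7)
= 210×84/50388 = 1470/4199

P(X=4) = 1470/4199 ≈ 35.01%


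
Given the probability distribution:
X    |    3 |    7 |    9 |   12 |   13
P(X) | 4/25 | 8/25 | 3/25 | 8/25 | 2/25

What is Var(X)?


E[X] = 217/25
E[X²] = 2161/25
Var(X) = E[X²] - (E[X])² = 2161/25 - 47089/625 = 6936/625

Var(X) = 6936/625 ≈ 11.0976


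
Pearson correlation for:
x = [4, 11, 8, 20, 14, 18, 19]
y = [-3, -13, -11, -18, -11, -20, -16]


n=7, Σx=94, Σy=-92, Σxy=-1421, Σx²=1482, Σy²=1400
r = (7×(-1421) - 94×(-92))/√((7×1482 - 94²)(7×1400 - (-92)²))
= -1299/√(1538×1336) = -1299/√2054768 ≈ -1299/1433.4462 ≈ -0.9062

r ≈ -0.9062


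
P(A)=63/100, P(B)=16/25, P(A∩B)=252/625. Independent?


P(A)×P(B) = 252/625
P(A∩B) = 252/625
Equal ✓ → Independent

Yes, independent


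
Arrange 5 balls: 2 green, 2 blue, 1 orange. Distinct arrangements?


5!/(2!×2!×1!) = 30

30


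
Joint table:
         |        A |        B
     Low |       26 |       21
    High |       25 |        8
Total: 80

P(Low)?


P(Low) = (26+21)/80 = 47/80

P(Low) = 47/80 ≈ 58.75%


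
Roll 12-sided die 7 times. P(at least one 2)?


P(no 2)^7 = (11/12)^7 = 19487171/35831808
P(≥1) = 1 - 19487171/35831808 = 16344637/35831808

P = 16344637/35831808 ≈ 45.61%


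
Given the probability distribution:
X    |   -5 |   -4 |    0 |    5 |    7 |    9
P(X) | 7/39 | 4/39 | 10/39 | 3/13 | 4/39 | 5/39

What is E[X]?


E[X] = Σ x·P(X=x)
= (-5)×(7/39) + (-4)×(4/39) + (0)×(10/39) + (5)×(3/13) + (7)×(4/39) + (9)×(5/39)
= 67/39

E[X] = 67/39


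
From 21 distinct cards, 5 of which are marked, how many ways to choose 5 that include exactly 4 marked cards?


Choose 4 of the 5 marked cards and 1 of the other 16 cards:
C(5,4)×C(16,1) = 5×16 = 80

80


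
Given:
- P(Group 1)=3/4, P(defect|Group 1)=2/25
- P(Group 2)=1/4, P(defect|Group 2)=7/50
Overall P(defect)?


P(B) = Σ P(B|Aᵢ)×P(Aᵢ)
  2/25×3/4 = 3/50
  7/50×1/4 = 7/200
Sum = 19/200

P(defect) = 19/200 ≈ 9.50%


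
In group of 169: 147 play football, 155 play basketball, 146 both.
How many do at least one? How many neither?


|A∪B| = 147+155-146 = 156
Neither = 169-156 = 13

At least one: 156; Neither: 13


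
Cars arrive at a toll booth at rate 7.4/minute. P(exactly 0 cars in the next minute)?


Poisson(λ=7.4): P(X=0) = e^(-λ)×λ^k/k!
= e^(-7.4) × 7.4^0 / 0!
≈ 0.0006112527611 × 1 / 1 ≈ 0.000611

P(X=0) ≈ 0.000611 ≈ 0.06%


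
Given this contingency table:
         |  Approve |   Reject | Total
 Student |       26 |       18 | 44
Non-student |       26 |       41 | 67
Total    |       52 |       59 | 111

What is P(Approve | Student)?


P(Approve | Student) = 26/(26+18) = 26/44 = 13/22

P(Approve|Student) = 13/22 ≈ 59.09%


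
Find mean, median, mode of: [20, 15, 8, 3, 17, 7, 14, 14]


Sorted: [3, 7, 8, 14, 14, 15, 17, 20]
Mean = 98/8 = 49/4
Median = 14
Freq: {20: 1, 15: 1, 8: 1, 3: 1, 17: 1, 7: 1, 14: 2}
Mode: [14]

Mean=49/4, Median=14, Mode=14


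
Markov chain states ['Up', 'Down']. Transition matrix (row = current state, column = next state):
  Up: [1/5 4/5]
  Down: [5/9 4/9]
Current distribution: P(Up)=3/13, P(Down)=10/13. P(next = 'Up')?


P(next=Up) = Σᵢ P(now=i)×P(i→Up)
= 3/13×1/5 + 10/13×5/9
= 3/65 + 50/117 = 277/585

P = 277/585 ≈ 0.4735


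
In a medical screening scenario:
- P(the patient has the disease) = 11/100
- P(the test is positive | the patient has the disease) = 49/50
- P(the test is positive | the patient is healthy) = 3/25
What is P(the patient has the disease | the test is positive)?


Using Bayes' theorem:
P(A|B) = P(B|A)·P(A) / P(B)

P(the test is positive) = 49/50 × 11/100 + 3/25 × 89/100
= 539/5000 + 267/2500 = 1073/5000

P(the patient has the disease|the test is positive) = (539/5000) / (1073/5000) = 539/1073

P(the patient has the disease|the test is positive) = 539/1073 ≈ 50.23%


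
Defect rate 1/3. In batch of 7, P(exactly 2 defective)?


Binomial: P(X=2) = C(7,2)×p^2×(1-p)^5
= 21 × 1/9 × 32/243 = 224/729

P(X=2) = 224/729 ≈ 30.73%


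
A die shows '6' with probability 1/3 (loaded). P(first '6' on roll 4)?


Geometric: P(X=4) = (1-p)^(k-1)×p = (2/3)^3×1/3 = 8/81

P(X=4) = 8/81 ≈ 9.88%


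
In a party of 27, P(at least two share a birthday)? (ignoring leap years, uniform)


P(all different) = Π(365-i)/365 for i=0..26
= 0.373141
P(match) = 1 - 0.373141 = 0.626859

P ≈ 0.6269 ≈ 62.69%


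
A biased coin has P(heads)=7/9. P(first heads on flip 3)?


Geometric: P(X=3) = (1-p)^(k-1)×p = (2/9)^2×7/9 = 28/729

P(X=3) = 28/729 ≈ 3.84%


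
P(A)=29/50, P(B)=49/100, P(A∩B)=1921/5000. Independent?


P(A)×P(B) = 1421/5000
P(A∩B) = 1921/5000
Not equal → NOT independent

No, not independent


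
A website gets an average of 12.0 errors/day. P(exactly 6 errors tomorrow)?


Poisson(λ=12.0): P(X=6) = e^(-λ)×λ^k/k!
= e^(-12.0) × 12.0^6 / 6!
≈ 6.144212353e-06 × 2985984 / 720 ≈ 0.025481

P(X=6) ≈ 0.025481 ≈ 2.55%


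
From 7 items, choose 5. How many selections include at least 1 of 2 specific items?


Complement: C(7,5) - C(5,5) = 21 - 1 = 20

20


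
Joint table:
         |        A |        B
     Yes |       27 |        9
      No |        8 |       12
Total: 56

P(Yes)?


P(Yes) = (27+9)/56 = 36/56 = 9/14

P(Yes) = 9/14 ≈ 64.29%


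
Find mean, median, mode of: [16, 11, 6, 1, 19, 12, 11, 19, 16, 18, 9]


Sorted: [1, 6, 9, 11, 11, 12, 16, 16, 18, 19, 19]
Mean = 138/11
Median = 12
Freq: {16: 2, 11: 2, 6: 1, 1: 1, 19: 2, 12: 1, 18: 1, 9: 1}
Mode: [11, 16, 19]

Mean=138/11, Median=12, Mode=[11, 16, 19]


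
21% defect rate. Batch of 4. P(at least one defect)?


P(all good) = (79/100)^4 = 38950081/100000000
P(≥1 defect) = 61049919/100000000

P = 61049919/100000000 ≈ 61.05%


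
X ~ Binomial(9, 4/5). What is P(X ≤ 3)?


P(X ≤ 3) = Σ P(X=i) for i=0..3
P(X=0) = 1/1953125
P(X=1) = 36/1953125
P(X=2) = 576/1953125
P(X=3) = 5376/1953125
Sum = 5989/1953125

P(X ≤ 3) = 5989/1953125 ≈ 0.31%


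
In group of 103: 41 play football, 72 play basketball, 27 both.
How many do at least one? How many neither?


|A∪B| = 41+72-27 = 86
Neither = 103-86 = 17

At least one: 86; Neither: 17


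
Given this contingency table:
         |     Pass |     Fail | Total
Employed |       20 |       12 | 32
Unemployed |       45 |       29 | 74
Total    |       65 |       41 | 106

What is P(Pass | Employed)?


P(Pass | Employed) = 20/(20+12) = 20/32 = 5/8

P(Pass|Employed) = 5/8 ≈ 62.50%


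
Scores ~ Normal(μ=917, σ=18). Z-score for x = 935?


z = (x - μ)/σ = (935 - 917)/18 = 1.0

z = 1.0


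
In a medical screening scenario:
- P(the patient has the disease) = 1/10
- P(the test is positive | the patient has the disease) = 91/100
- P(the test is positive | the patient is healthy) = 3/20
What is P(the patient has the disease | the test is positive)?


Using Bayes' theorem:
P(A|B) = P(B|A)·P(A) / P(B)

P(the test is positive) = 91/100 × 1/10 + 3/20 × 9/10
= 91/1000 + 27/200 = 113/500

P(the patient has the disease|the test is positive) = (91/1000) / (113/500) = 91/226

P(the patient has the disease|the test is positive) = 91/226 ≈ 40.27%


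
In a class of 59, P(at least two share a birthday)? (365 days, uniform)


P(all different) = Π(365-i)/365 for i=0..58
= 0.007011
P(match) = 1 - 0.007011 = 0.992989

P ≈ 0.9930 ≈ 99.30%


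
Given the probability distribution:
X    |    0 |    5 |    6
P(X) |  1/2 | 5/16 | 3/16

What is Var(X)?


E[X] = 43/16
E[X²] = 233/16
Var(X) = E[X²] - (E[X])² = 233/16 - 1849/256 = 1879/256

Var(X) = 1879/256 ≈ 7.3398


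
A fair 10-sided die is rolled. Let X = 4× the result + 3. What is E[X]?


E[die] = (1+10)/2 = 11/2
E[X] = 4×11/2 + 3 = 25

E[X] = 25


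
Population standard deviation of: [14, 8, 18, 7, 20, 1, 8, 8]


Mean = 84/8 = 21/2
  (14-21/2)²=49/4
  (8-21/2)²=25/4
  (18-21/2)²=225/4
  (7-21/2)²=49/4
  (20-21/2)²=361/4
  (1-21/2)²=361/4
  (8-21/2)²=25/4
  (8-21/2)²=25/4
Σ(x-μ)² = 280
σ² = 280/8 = 35

σ = √(35) ≈ 5.9161


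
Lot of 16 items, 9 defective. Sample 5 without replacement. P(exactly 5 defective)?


Hypergeometric: C(9,5)×C(7,0)/C(16,5)
= 126×1/4368 = 3/104

P(X=5) = 3/104 ≈ 2.88%


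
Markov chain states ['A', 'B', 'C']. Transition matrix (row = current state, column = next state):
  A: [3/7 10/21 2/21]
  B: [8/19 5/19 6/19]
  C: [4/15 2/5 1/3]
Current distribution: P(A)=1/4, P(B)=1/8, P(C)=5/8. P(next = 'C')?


P(next=C) = Σᵢ P(now=i)×P(i→C)
= 1/4×2/21 + 1/8×6/19 + 5/8×1/3
= 1/42 + 3/76 + 5/24 = 289/1064

P = 289/1064 ≈ 0.2716


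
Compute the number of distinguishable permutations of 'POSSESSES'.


Letters: 9, freq: {'P': 1, 'O': 1, 'S': 5, 'E': 2}
9!/(1!×1!×5!×2!) = 362880/240 = 1512

1512


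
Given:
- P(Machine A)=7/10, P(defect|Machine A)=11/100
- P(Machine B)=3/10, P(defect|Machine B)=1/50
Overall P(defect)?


P(B) = Σ P(B|Aᵢ)×P(Aᵢ)
  11/100×7/10 = 77/1000
  1/50×3/10 = 3/500
Sum = 83/1000

P(defect) = 83/1000 ≈ 8.30%


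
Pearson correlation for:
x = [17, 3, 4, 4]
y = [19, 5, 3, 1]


n=4, Σx=28, Σy=28, Σxy=354, Σx²=330, Σy²=396
r = (4×354 - 28×28)/√((4×330 - 28²)(4×396 - 28²))
= 632/√(536×800) = 632/√428800 ≈ 632/654.8282 ≈ 0.9651

r ≈ 0.9651


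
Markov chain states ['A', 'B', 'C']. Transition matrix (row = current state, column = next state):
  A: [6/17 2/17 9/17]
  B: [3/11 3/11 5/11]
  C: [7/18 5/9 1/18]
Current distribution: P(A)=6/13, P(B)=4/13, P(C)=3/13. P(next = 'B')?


P(next=B) = Σᵢ P(now=i)×P(i→B)
= 6/13×2/17 + 4/13×3/11 + 3/13×5/9
= 12/221 + 12/143 + 5/39 = 1943/7293

P = 1943/7293 ≈ 0.2664


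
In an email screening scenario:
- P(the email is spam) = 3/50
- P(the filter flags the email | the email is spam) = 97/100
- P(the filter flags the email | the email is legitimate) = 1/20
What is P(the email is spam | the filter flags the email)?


Using Bayes' theorem:
P(A|B) = P(B|A)·P(A) / P(B)

P(the filter flags the email) = 97/100 × 3/50 + 1/20 × 47/50
= 291/5000 + 47/1000 = 263/2500

P(the email is spam|the filter flags the email) = (291/5000) / (263/2500) = 291/526

P(the email is spam|the filter flags the email) = 291/526 ≈ 55.32%


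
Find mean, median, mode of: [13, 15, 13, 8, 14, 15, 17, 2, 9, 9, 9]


Sorted: [2, 8, 9, 9, 9, 13, 13, 14, 15, 15, 17]
Mean = 124/11
Median = 13
Freq: {13: 2, 15: 2, 8: 1, 14: 1, 17: 1, 2: 1, 9: 3}
Mode: [9]

Mean=124/11, Median=13, Mode=9


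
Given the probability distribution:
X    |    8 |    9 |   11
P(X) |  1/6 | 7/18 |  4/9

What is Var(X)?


E[X] = 175/18
E[X²] = 1727/18
Var(X) = E[X²] - (E[X])² = 1727/18 - 30625/324 = 461/324

Var(X) = 461/324 ≈ 1.4228


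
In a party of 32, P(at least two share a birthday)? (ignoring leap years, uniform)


P(all different) = Π(365-i)/365 for i=0..31
= 0.246652
P(match) = 1 - 0.246652 = 0.753348

P ≈ 0.7533 ≈ 75.33%


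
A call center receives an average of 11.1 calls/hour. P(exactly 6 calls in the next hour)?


Poisson(λ=11.1): P(X=6) = e^(-λ)×λ^k/k!
= e^(-11.1) × 11.1^6 / 6!
≈ 1.511232382e-05 × 1870414.55216 / 720 ≈ 0.039259

P(X=6) ≈ 0.039259 ≈ 3.93%


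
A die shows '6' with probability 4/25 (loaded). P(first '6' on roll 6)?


Geometric: P(X=6) = (1-p)^(k-1)×p = (21/25)^5×4/25 = 16336404/244140625

P(X=6) = 16336404/244140625 ≈ 6.69%


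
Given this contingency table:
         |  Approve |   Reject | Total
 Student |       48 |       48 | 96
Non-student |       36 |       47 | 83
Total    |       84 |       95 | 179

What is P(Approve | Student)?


P(Approve | Student) = 48/(48+48) = 48/96 = 1/2

P(Approve|Student) = 1/2 ≈ 50.00%


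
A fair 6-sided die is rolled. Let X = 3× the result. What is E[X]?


E[die] = (1+6)/2 = 7/2
E[X] = 3 × 7/2 = 21/2

E[X] = 21/2


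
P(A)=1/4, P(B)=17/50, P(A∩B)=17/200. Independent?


P(A)×P(B) = 17/200
P(A∩B) = 17/200
Equal ✓ → Independent

Yes, independent


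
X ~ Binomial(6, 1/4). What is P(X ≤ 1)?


P(X ≤ 1) = Σ P(X=i) for i=0..1
P(X=0) = 729/4096
P(X=1) = 729/2048
Sum = 2187/4096

P(X ≤ 1) = 2187/4096 ≈ 53.39%


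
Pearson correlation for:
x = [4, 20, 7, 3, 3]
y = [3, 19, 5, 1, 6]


n=5, Σx=37, Σy=34, Σxy=448, Σx²=483, Σy²=432
r = (5×448 - 37×34)/√((5×483 - 37²)(5×432 - 34²))
= 982/√(1046×1004) = 982/√1050184 ≈ 982/1024.7849 ≈ 0.9582

r ≈ 0.9582


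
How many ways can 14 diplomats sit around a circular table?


Circular arrangements of 14 distinct objects: fix one position to break rotational symmetry.
(n-1)! = 13! = 6227020800

6227020800


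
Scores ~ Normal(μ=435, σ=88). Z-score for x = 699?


z = (x - μ)/σ = (699 - 435)/88 = 3.0

z = 3.0


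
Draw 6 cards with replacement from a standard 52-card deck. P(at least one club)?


P(not a club) = 39/52 = 3/4
P(none in 6 draws) = (3/4)^6 = 729/4096
P(≥1 club) = 1 - 729/4096 = 3367/4096

P = 3367/4096 ≈ 82.20%


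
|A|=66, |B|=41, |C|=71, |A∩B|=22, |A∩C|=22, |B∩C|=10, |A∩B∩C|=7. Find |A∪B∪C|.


|A∪B∪C| = 66+41+71-22-22-10+7 = 131

|A∪B∪C| = 131


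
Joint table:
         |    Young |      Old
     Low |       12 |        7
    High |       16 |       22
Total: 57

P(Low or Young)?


P(Low∨Young) = P(Low) + P(Young) - P(Low∧Young)
= (19 + 28 - 12)/57 = 35/57

P = 35/57 ≈ 61.40%


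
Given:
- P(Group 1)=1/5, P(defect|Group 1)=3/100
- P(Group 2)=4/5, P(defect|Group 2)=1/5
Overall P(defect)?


P(B) = Σ P(B|Aᵢ)×P(Aᵢ)
  3/100×1/5 = 3/500
  1/5×4/5 = 4/25
Sum = 83/500

P(defect) = 83/500 ≈ 16.60%


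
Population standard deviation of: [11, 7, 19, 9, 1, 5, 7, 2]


Mean = 61/8
  (11-61/8)²=729/64
  (7-61/8)²=25/64
  (19-61/8)²=8281/64
  (9-61/8)²=121/64
  (1-61/8)²=2809/64
  (5-61/8)²=441/64
  (7-61/8)²=25/64
  (2-61/8)²=2025/64
Σ(x-μ)² = 1807/8
σ² = (1807/8)/8 = 1807/64

σ = √(1807/64) ≈ 5.3136


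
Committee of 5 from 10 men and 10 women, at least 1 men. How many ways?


Count by #men:
  1M,4W: C(10,1)×C(10,4)=2100
  2M,3W: C(10,2)×C(10,3)=5400
  3M,2W: C(10,3)×C(10,2)=5400
  4M,1W: C(10,4)×C(10,1)=2100
  5M,0W: C(10,5)×C(10,0)=252
Total = 15252

15252


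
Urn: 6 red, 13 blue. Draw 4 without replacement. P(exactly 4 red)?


Hypergeometric: C(6,4)×C(13,0)/C(19,4)
= 15×1/3876 = 5/1292

P(X=4) = 5/1292 ≈ 0.39%


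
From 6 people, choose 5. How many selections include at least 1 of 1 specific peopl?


Complement: C(6,5) - C(5,5) = 6 - 1 = 5

5


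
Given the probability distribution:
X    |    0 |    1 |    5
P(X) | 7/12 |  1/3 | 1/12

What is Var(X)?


E[X] = 3/4
E[X²] = 29/12
Var(X) = E[X²] - (E[X])² = 29/12 - 9/16 = 89/48

Var(X) = 89/48 ≈ 1.8542


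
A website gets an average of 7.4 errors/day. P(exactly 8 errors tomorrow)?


Poisson(λ=7.4): P(X=8) = e^(-λ)×λ^k/k!
= e^(-7.4) × 7.4^8 / 8!
≈ 0.0006112527611 × 8991947.40204 / 40320 ≈ 0.136318

P(X=8) ≈ 0.136318 ≈ 13.63%


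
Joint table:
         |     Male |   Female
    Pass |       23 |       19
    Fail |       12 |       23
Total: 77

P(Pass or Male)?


P(Pass∨Male) = P(Pass) + P(Male) - P(Pass∧Male)
= (42 + 35 - 23)/77 = 54/77

P = 54/77 ≈ 70.13%


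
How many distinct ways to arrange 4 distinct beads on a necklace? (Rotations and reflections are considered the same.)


Free circular arrangements: rotations and reflections both identified.
(n-1)!/2 = 3!/2 = 6/2 = 3

3


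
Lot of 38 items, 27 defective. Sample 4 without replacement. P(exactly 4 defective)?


Hypergeometric: C(27,4)×C(11,0)/C(38,4)
= 17550×1/73815 = 1170/4921

P(X=4) = 1170/4921 ≈ 23.78%


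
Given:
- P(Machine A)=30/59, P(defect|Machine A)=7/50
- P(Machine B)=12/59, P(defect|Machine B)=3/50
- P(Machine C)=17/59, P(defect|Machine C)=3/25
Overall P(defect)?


P(B) = Σ P(B|Aᵢ)×P(Aᵢ)
  7/50×30/59 = 21/295
  3/50×12/59 = 18/1475
  3/25×17/59 = 51/1475
Sum = 174/1475

P(defect) = 174/1475 ≈ 11.80%


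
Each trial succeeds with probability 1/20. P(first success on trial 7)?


Geometric: P(X=7) = (1-p)^(k-1)×p = (19/20)^6×1/20 = 47045881/1280000000

P(X=7) = 47045881/1280000000 ≈ 3.68%


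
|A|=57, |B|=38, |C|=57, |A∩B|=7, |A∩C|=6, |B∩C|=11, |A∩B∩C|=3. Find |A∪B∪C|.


|A∪B∪C| = 57+38+57-7-6-11+3 = 131

|A∪B∪C| = 131


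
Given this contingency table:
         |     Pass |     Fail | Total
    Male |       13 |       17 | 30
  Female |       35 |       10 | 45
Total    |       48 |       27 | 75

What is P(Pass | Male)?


P(Pass | Male) = 13/(13+17) = 13/30

P(Pass|Male) = 13/30 ≈ 43.33%


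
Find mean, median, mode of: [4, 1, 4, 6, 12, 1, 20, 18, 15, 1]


Sorted: [1, 1, 1, 4, 4, 6, 12, 15, 18, 20]
Mean = 82/10 = 41/5
Median = 5
Freq: {4: 2, 1: 3, 6: 1, 12: 1, 20: 1, 18: 1, 15: 1}
Mode: [1]

Mean=41/5, Median=5, Mode=1


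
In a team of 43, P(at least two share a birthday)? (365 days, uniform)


P(all different) = Π(365-i)/365 for i=0..42
= 0.076077
P(match) = 1 - 0.076077 = 0.923923

P ≈ 0.9239 ≈ 92.39%


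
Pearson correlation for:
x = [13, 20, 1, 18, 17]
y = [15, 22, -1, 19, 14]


n=5, Σx=69, Σy=69, Σxy=1214, Σx²=1183, Σy²=1267
r = (5×1214 - 69×69)/√((5×1183 - 69²)(5×1267 - 69²))
= 1309/√(1154×1574) = 1309/√1816396 ≈ 1309/1347.7374 ≈ 0.9713

r ≈ 0.9713


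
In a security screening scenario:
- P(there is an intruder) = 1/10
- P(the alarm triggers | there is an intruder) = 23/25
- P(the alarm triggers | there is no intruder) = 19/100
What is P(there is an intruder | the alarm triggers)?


Using Bayes' theorem:
P(A|B) = P(B|A)·P(A) / P(B)

P(the alarm triggers) = 23/25 × 1/10 + 19/100 × 9/10
= 23/250 + 171/1000 = 263/1000

P(there is an intruder|the alarm triggers) = (23/250) / (263/1000) = 92/263

P(there is an intruder|the alarm triggers) = 92/263 ≈ 34.98%


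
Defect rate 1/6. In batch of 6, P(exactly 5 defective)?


Binomial: P(X=5) = C(6,5)×p^5×(1-p)^1
= 6 × 1/7776 × 5/6 = 5/7776

P(X=5) = 5/7776 ≈ 0.06%
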